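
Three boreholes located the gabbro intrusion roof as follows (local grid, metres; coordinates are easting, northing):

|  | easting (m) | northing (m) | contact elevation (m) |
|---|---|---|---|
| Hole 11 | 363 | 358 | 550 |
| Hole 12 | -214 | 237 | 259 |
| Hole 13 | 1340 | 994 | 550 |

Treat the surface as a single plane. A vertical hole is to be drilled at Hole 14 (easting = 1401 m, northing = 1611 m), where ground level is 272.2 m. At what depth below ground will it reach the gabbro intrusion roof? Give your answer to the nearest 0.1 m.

Two edge vectors: Hole 11→Hole 12 = (-577, -121, -291), Hole 11→Hole 13 = (977, 636, 0).
Normal n = (Hole 11→Hole 12) × (Hole 11→Hole 13) = (185076, -284307, -248755).
So ∂z/∂easting = −n_x/n_z = 0.744009 and ∂z/∂northing = −n_y/n_z = −1.142920.
Intercept c from Hole 11: 550 − 270.08 + 409.17 = 689.09.
At (1401, 1611): z_contact = 1042.36 − 1841.24 + 689.09 = -109.80 m.
Depth below ground = 272.2 − (-109.80) = 382.0 m.

382.0 m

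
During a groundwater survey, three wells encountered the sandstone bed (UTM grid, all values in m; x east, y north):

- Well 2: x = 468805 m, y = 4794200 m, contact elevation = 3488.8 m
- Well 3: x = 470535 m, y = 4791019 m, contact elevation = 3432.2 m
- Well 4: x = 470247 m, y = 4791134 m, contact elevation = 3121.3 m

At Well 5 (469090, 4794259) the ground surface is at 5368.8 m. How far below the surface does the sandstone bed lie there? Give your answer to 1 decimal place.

Two edge vectors: Well 2→Well 3 = (1730, -3181, -56.6), Well 2→Well 4 = (1442, -3066, -367.5).
Normal n = (Well 2→Well 3) × (Well 2→Well 4) = (995481.9, 554157.8, -717178).
So ∂z/∂x = −n_x/n_z = 1.388054151 and ∂z/∂y = −n_y/n_z = 0.772692135.
Intercept c from Well 2: 3488.8 − 650726.73 − 3704440.63 = −4351678.56.
At (469090, 4794259): z_contact = 651122.32 + 3704486.22 − 4351678.56 = 3929.98 m.
Depth below ground = 5368.8 − 3929.98 = 1438.8 m.

1438.8 m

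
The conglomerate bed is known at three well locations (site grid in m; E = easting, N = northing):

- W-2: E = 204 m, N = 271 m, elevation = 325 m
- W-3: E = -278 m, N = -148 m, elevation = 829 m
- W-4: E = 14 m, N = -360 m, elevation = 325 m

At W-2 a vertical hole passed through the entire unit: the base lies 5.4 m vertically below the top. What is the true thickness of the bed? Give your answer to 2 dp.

Two edge vectors: W-2→W-3 = (-482, -419, 504), W-2→W-4 = (-190, -631, 0).
Normal n = (W-2→W-3) × (W-2→W-4) = (318024, -95760, 224532).
So ∂z/∂E = −n_x/n_z = −1.41639 and ∂z/∂N = −n_y/n_z = 0.42649.
|∇z| = √(a²+b²) = 1.47920, so dip δ = arctan(1.47920) = 55.94°.
True thickness = vertical thickness × cos δ = 5.4 × cos 55.94° = 3.02 m.

3.02 m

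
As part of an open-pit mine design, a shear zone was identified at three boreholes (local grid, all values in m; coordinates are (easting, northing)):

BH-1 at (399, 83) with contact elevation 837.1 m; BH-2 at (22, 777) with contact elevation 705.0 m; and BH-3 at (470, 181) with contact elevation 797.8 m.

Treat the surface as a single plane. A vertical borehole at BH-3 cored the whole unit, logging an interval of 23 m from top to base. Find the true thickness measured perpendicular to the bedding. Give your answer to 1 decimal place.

21.9 m

Two edge vectors: BH-1→BH-2 = (-377, 694, -132.1), BH-1→BH-3 = (71, 98, -39.3).
Normal n = (BH-1→BH-2) × (BH-1→BH-3) = (-14328.4, -24195.2, -86220).
So ∂z/∂E = −n_x/n_z = −0.16618 and ∂z/∂N = −n_y/n_z = −0.28062.
|∇z| = √(a²+b²) = 0.32614, so dip δ = arctan(0.32614) = 18.06°.
True thickness = vertical thickness × cos δ = 23 × cos 18.06° = 21.9 m.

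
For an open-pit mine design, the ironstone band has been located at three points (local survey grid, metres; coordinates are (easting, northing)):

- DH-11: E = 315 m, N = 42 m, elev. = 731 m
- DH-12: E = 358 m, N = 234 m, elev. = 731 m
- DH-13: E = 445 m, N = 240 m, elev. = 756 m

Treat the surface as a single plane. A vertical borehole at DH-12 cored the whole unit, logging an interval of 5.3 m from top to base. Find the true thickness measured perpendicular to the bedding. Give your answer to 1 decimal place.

5.1 m

Let the plane be z = a·E + b·N + c.
DH-12−DH-11: 43a + 192b = 0;  DH-13−DH-11: 130a + 198b = 25.
Solving gives a = 0.29186, b = −0.06537.
|∇z| = √(a²+b²) = 0.29909, so dip δ = arctan(0.29909) = 16.65°.
True thickness = vertical thickness × cos δ = 5.3 × cos 16.65° = 5.1 m.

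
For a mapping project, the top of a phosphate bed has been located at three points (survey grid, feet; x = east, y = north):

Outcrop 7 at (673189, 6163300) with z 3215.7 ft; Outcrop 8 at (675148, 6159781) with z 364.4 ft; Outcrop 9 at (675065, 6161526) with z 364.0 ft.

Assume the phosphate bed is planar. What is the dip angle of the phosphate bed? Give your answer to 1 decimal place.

57.9°

Two edge vectors: Outcrop 7→Outcrop 8 = (1959, -3519, -2851.3), Outcrop 7→Outcrop 9 = (1876, -1774, -2851.7).
Normal n = (Outcrop 7→Outcrop 8) × (Outcrop 7→Outcrop 9) = (4976926.1, 237441.5, 3126378).
So ∂z/∂x = −n_x/n_z = −1.59191 and ∂z/∂y = −n_y/n_z = −0.07595.
Gradient magnitude |∇z| = √(a² + b²) = √(2.53419 + 0.00577) = 1.59373.
True dip = arctan(1.59373) = 57.9°, dipping toward E (azimuth ≈ 087°).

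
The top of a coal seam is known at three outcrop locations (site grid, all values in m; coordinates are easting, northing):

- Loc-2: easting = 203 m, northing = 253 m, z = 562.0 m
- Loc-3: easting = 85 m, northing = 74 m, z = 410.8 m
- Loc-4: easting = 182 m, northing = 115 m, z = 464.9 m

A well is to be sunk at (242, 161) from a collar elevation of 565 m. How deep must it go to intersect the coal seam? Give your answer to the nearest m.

Two edge vectors: Loc-2→Loc-3 = (-118, -179, -151.2), Loc-2→Loc-4 = (-21, -138, -97.1).
Normal n = (Loc-2→Loc-3) × (Loc-2→Loc-4) = (-3484.7, -8282.6, 12525).
So ∂z/∂easting = −n_x/n_z = 0.27822 and ∂z/∂northing = −n_y/n_z = 0.66129.
Intercept c from Loc-2: 562 − 56.48 − 167.31 = 338.22.
At (242, 161): z_contact = 67.3 + 106.5 + 338.22 = 512.0 m.
Depth below ground = 565 − 512.0 = 53 m.

53 m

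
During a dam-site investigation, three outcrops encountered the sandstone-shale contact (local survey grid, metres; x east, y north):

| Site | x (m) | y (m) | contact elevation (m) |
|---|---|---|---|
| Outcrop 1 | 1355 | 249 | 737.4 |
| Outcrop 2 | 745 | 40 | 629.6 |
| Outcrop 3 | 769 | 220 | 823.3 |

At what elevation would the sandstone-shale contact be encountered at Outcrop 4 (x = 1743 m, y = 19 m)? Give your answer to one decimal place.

Two edge vectors: Outcrop 1→Outcrop 2 = (-610, -209, -107.8), Outcrop 1→Outcrop 3 = (-586, -29, 85.9).
Normal n = (Outcrop 1→Outcrop 2) × (Outcrop 1→Outcrop 3) = (-21079.3, 115569.8, -104784).
So ∂z/∂x = −n_x/n_z = −0.201169 and ∂z/∂y = −n_y/n_z = 1.102934.
Intercept c from Outcrop 1: 737.4 + 272.58 − 274.63 = 735.35.
At (1743, 19): z = −350.6 + 21.0 + 735.35 = 405.7 m.

405.7 m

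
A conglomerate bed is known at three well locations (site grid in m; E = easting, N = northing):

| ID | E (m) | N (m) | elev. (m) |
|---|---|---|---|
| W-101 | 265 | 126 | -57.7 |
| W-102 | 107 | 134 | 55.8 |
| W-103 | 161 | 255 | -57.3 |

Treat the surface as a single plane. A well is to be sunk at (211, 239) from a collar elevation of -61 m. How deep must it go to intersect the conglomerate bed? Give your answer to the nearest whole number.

24 m

Two edge vectors: W-101→W-102 = (-158, 8, 113.5), W-101→W-103 = (-104, 129, 0.4).
Normal n = (W-101→W-102) × (W-101→W-103) = (-14638.3, -11740.8, -19550).
So ∂z/∂E = −n_x/n_z = −0.74876 and ∂z/∂N = −n_y/n_z = −0.60055.
Intercept c from W-101: -57.7 + 198.42 + 75.67 = 216.39.
At (211, 239): z_contact = −158.0 − 143.5 + 216.39 = -85.1 m.
Depth below ground = -61 − (-85.1) = 24 m.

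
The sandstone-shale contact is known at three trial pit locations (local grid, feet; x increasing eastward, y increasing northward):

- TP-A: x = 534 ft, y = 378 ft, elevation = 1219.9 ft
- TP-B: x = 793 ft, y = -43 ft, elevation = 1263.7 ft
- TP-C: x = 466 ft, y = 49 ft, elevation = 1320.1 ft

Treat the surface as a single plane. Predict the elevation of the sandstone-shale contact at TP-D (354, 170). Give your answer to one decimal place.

1316.7 ft

Let the plane be z = a·x + b·y + c.
TP-B−TP-A: 259a − 421b = 43.8;  TP-C−TP-A: −68a − 329b = 100.2.
Solving gives a = −0.24398, b = −0.25413.
Then c = 1219.9 − a·534 − b·378 = 1446.25.
At (354, 170): z = −86.4 − 43.2 + 1446.25 = 1316.7 ft.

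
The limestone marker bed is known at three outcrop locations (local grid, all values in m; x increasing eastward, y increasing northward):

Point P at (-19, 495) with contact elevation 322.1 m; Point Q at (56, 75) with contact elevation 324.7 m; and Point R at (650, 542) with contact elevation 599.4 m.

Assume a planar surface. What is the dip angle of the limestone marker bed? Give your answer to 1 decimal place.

Let the plane be z = a·x + b·y + c.
Point Q−Point P: 75a − 420b = 2.6;  Point R−Point P: 669a + 47b = 277.3.
Solving gives a = 0.40979, b = 0.06699.
Gradient magnitude |∇z| = √(a² + b²) = √(0.16793 + 0.00449) = 0.41523.
True dip = arctan(0.41523) = 22.5°, dipping toward W (azimuth ≈ 261°).

22.5°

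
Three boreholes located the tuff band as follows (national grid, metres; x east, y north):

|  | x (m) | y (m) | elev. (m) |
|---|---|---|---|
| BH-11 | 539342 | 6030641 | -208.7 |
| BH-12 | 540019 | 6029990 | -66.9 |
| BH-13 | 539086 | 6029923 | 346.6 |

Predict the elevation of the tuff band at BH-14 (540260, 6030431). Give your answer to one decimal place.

-441.3 m

Two edge vectors: BH-11→BH-12 = (677, -651, 141.8), BH-11→BH-13 = (-256, -718, 555.3).
Normal n = (BH-11→BH-12) × (BH-11→BH-13) = (-259687.9, -412238.9, -652742).
So ∂z/∂x = −n_x/n_z = −0.397841567 and ∂z/∂y = −n_y/n_z = −0.631549525.
Intercept c from BH-11: -208.7 + 214572.67 + 3808648.46 = 4023012.42.
At (540260, 6030431): z = −214937.9 − 3808515.8 + 4023012.42 = -441.3 m.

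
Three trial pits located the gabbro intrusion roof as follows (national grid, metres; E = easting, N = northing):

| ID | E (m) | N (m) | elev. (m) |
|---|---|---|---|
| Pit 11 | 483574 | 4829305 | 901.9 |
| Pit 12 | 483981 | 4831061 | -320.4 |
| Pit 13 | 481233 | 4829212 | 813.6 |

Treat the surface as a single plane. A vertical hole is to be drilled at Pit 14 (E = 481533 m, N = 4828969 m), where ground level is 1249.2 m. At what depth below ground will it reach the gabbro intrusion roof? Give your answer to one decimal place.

Let the plane be z = a·E + b·N + c.
Pit 12−Pit 11: 407a + 1756b = −1222.3;  Pit 13−Pit 11: −2341a − 93b = −88.3.
Solving gives a = 0.065978966, b = −0.711363006.
Then c = 901.9 − a·483574 − b·4829305 = 3404385.11.
At (481533, 4828969): z_contact = 31771.05 − 3435149.91 + 3404385.11 = 1006.25 m.
Depth below ground = 1249.2 − 1006.25 = 242.9 m.

242.9 m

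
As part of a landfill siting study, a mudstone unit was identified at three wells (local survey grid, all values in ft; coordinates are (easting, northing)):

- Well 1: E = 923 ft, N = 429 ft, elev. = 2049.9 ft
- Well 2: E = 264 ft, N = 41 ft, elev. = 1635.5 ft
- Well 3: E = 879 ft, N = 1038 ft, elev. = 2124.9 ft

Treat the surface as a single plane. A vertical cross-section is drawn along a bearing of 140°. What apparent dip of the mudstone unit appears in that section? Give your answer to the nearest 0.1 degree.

12.4°

Two edge vectors: Well 1→Well 2 = (-659, -388, -414.4), Well 1→Well 3 = (-44, 609, 75).
Normal n = (Well 1→Well 2) × (Well 1→Well 3) = (223269.6, 67658.6, -418403).
So ∂z/∂E = −n_x/n_z = 0.53362 and ∂z/∂N = −n_y/n_z = 0.16171.
Unit vector along 140° is (sin 140°, cos 140°) = (0.6428, -0.7660).
Slope in that direction = a·(0.6428) + b·(-0.7660) = 0.21913.
Apparent dip = arctan|0.21913| = 12.4° (true dip is 29.1°, so apparent ≤ true as expected).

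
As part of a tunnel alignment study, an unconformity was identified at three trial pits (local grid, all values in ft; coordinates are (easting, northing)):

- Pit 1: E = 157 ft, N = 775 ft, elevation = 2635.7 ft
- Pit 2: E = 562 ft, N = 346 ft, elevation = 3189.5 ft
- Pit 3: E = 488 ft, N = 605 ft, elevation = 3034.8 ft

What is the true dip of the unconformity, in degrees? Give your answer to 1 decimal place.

47.6°

Two edge vectors: Pit 1→Pit 2 = (405, -429, 553.8), Pit 1→Pit 3 = (331, -170, 399.1).
Normal n = (Pit 1→Pit 2) × (Pit 1→Pit 3) = (-77067.9, 21672.3, 73149).
So ∂z/∂E = −n_x/n_z = 1.05357 and ∂z/∂N = −n_y/n_z = −0.29628.
Gradient magnitude |∇z| = √(a² + b²) = √(1.11002 + 0.08778) = 1.09444.
True dip = arctan(1.09444) = 47.6°, dipping toward WNW (azimuth ≈ 286°).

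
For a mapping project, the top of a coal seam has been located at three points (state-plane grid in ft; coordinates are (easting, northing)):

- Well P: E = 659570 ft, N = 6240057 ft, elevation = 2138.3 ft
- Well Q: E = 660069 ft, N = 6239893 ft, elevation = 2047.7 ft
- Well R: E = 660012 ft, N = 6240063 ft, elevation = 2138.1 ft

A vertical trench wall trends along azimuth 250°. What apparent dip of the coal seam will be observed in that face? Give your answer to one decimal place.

9.9°

Let the plane be z = a·E + b·N + c.
Well Q−Well P: 499a − 164b = −90.6;  Well R−Well P: 442a + 6b = −0.2.
Solving gives a = −0.00764, b = 0.52920.
Unit vector along 250° is (sin 250°, cos 250°) = (-0.9397, -0.3420).
Slope in that direction = a·(-0.9397) + b·(-0.3420) = −0.17382.
Apparent dip = arctan|0.17382| = 9.9° (true dip is 27.9°, so apparent ≤ true as expected).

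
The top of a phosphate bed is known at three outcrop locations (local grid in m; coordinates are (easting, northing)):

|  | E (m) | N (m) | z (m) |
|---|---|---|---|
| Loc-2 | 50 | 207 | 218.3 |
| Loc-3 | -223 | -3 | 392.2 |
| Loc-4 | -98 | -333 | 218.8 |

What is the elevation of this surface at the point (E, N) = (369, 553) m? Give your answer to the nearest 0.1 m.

Two edge vectors: Loc-2→Loc-3 = (-273, -210, 173.9), Loc-2→Loc-4 = (-148, -540, 0.5).
Normal n = (Loc-2→Loc-3) × (Loc-2→Loc-4) = (93801, -25600.7, 116340).
So ∂z/∂E = −n_x/n_z = −0.80627 and ∂z/∂N = −n_y/n_z = 0.22005.
Intercept c from Loc-2: 218.3 + 40.31 − 45.55 = 213.06.
At (369, 553): z = −297.5 + 121.7 + 213.06 = 37.2 m.

37.2 m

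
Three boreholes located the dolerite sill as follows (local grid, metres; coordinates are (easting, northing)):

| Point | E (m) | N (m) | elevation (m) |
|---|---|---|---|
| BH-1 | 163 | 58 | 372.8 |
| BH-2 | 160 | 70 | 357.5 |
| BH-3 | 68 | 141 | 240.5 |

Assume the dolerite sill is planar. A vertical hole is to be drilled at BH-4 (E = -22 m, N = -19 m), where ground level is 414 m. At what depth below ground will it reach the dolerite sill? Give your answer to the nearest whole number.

16 m

Let the plane be z = a·E + b·N + c.
BH-2−BH-1: −3a + 12b = −15.3;  BH-3−BH-1: −95a + 83b = −132.3.
Solving gives a = 0.35657, b = −1.18586.
Then c = 372.8 − a·163 − b·58 = 383.46.
At (-22, -19): z_contact = −7.8 + 22.5 + 383.46 = 398.1 m.
Depth below ground = 414 − 398.1 = 16 m.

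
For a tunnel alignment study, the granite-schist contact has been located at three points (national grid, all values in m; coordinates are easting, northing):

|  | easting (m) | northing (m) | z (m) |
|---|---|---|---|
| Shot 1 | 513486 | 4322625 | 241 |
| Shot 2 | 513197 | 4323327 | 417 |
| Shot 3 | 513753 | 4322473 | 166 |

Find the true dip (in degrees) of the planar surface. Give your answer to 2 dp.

14.16°

Let the plane be z = a·easting + b·northing + c.
Shot 2−Shot 1: −289a + 702b = 176;  Shot 3−Shot 1: 267a − 152b = −75.
Solving gives a = −0.18047, b = 0.17642.
Gradient magnitude |∇z| = √(a² + b²) = √(0.03257 + 0.03112) = 0.25237.
True dip = arctan(0.25237) = 14.16°, dipping toward SE (azimuth ≈ 134°).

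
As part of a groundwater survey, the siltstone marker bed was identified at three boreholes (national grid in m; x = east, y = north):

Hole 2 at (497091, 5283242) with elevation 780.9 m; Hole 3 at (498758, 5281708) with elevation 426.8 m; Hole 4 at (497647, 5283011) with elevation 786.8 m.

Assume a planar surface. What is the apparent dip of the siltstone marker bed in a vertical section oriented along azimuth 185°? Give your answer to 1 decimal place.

Let the plane be z = a·x + b·y + c.
Hole 3−Hole 2: 1667a − 1534b = −354.1;  Hole 4−Hole 2: 556a − 231b = 5.9.
Solving gives a = 0.19419, b = 0.44186.
Unit vector along 185° is (sin 185°, cos 185°) = (-0.0872, -0.9962).
Slope in that direction = a·(-0.0872) + b·(-0.9962) = −0.45711.
Apparent dip = arctan|0.45711| = 24.6° (true dip is 25.8°, so apparent ≤ true as expected).

24.6°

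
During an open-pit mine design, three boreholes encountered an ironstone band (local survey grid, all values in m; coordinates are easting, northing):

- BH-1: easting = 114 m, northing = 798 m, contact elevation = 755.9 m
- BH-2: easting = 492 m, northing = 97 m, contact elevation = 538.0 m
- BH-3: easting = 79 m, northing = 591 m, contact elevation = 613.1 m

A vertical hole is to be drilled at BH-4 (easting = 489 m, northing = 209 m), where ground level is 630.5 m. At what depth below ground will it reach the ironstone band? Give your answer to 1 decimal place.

27.0 m

Let the plane be z = a·easting + b·northing + c.
BH-2−BH-1: 378a − 701b = −217.9;  BH-3−BH-1: −35a − 207b = −142.8.
Solving gives a = 0.53509, b = 0.59938.
Then c = 755.9 − a·114 − b·798 = 216.59.
At (489, 209): z_contact = 261.66 + 125.27 + 216.59 = 603.53 m.
Depth below ground = 630.5 − 603.53 = 27.0 m.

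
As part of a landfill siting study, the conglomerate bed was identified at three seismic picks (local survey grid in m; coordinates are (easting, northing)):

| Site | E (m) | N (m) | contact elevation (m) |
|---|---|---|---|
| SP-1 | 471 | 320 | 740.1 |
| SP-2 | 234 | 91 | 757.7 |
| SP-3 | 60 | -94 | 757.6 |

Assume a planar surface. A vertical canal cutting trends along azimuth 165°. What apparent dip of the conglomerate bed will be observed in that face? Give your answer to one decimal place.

43.8°

Let the plane be z = a·E + b·N + c.
SP-2−SP-1: −237a − 229b = 17.6;  SP-3−SP-1: −411a − 414b = 17.5.
Solving gives a = −0.81993, b = 0.77172.
Unit vector along 165° is (sin 165°, cos 165°) = (0.2588, -0.9659).
Slope in that direction = a·(0.2588) + b·(-0.9659) = −0.95764.
Apparent dip = arctan|0.95764| = 43.8° (true dip is 48.4°, so apparent ≤ true as expected).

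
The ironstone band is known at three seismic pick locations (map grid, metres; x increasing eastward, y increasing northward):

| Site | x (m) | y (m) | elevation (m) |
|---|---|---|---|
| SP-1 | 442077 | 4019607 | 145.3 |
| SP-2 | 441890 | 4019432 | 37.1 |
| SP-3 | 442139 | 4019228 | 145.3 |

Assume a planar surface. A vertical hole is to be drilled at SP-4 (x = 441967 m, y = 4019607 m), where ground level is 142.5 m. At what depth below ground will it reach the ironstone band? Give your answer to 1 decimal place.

52.4 m

Let the plane be z = a·x + b·y + c.
SP-2−SP-1: −187a − 175b = −108.2;  SP-3−SP-1: 62a − 379b = 0.
Solving gives a = 0.501790194, b = 0.082087050.
Then c = 145.3 − a·442077 − b·4019607 = −551642.28.
At (441967, 4019607): z_contact = 221774.71 + 329957.68 − 551642.28 = 90.10 m.
Depth below ground = 142.5 − 90.10 = 52.4 m.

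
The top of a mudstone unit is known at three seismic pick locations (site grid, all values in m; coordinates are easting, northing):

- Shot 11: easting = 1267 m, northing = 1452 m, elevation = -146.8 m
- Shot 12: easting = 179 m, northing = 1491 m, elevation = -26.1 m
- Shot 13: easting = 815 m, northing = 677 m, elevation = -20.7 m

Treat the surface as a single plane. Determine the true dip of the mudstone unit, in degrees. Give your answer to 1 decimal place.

8.5°

Let the plane be z = a·easting + b·northing + c.
Shot 12−Shot 11: −1088a + 39b = 120.7;  Shot 13−Shot 11: −452a − 775b = 126.1.
Solving gives a = −0.11438, b = −0.09600.
Gradient magnitude |∇z| = √(a² + b²) = √(0.01308 + 0.00922) = 0.14933.
True dip = arctan(0.14933) = 8.5°, dipping toward NE (azimuth ≈ 050°).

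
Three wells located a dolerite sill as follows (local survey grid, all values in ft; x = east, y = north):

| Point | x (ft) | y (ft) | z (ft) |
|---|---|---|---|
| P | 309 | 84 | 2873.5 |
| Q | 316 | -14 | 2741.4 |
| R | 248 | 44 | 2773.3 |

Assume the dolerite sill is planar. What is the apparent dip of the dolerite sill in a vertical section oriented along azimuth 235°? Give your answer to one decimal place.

Two edge vectors: P→Q = (7, -98, -132.1), P→R = (-61, -40, -100.2).
Normal n = (P→Q) × (P→R) = (4535.6, 8759.5, -6258).
So ∂z/∂x = −n_x/n_z = 0.72477 and ∂z/∂y = −n_y/n_z = 1.39973.
Unit vector along 235° is (sin 235°, cos 235°) = (-0.8192, -0.5736).
Slope in that direction = a·(-0.8192) + b·(-0.5736) = −1.39655.
Apparent dip = arctan|1.39655| = 54.4° (true dip is 57.6°, so apparent ≤ true as expected).

54.4°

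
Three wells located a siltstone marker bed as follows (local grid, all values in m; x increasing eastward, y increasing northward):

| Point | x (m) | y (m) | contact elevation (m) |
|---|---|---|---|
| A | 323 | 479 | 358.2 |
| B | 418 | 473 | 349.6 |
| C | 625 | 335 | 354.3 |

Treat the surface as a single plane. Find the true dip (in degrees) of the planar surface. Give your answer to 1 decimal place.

12.1°

Let the plane be z = a·x + b·y + c.
B−A: 95a − 6b = −8.6;  C−A: 302a − 144b = −3.9.
Solving gives a = −0.10238, b = −0.18762.
Gradient magnitude |∇z| = √(a² + b²) = √(0.01048 + 0.03520) = 0.21374.
True dip = arctan(0.21374) = 12.1°, dipping toward NNE (azimuth ≈ 029°).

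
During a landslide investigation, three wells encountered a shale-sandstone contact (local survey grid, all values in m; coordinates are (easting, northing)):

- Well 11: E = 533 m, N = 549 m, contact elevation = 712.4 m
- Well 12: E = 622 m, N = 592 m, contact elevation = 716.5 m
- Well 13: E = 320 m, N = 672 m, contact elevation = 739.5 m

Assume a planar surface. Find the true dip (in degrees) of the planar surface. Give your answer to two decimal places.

9.46°

Two edge vectors: Well 11→Well 12 = (89, 43, 4.1), Well 11→Well 13 = (-213, 123, 27.1).
Normal n = (Well 11→Well 12) × (Well 11→Well 13) = (661, -3285.2, 20106).
So ∂z/∂E = −n_x/n_z = −0.03288 and ∂z/∂N = −n_y/n_z = 0.16339.
Gradient magnitude |∇z| = √(a² + b²) = √(0.00108 + 0.02670) = 0.16667.
True dip = arctan(0.16667) = 9.46°, dipping toward SSE (azimuth ≈ 169°).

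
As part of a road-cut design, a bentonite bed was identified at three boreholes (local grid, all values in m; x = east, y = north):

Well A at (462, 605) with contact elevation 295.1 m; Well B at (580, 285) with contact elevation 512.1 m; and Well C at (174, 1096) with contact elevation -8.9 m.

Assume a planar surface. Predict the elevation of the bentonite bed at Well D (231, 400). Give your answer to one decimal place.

Let the plane be z = a·x + b·y + c.
Well B−Well A: 118a − 320b = 217;  Well C−Well A: −288a + 491b = −304.
Solving gives a = −0.270791, b = −0.777979.
Then c = 295.1 − a·462 − b·605 = 890.88.
At (231, 400): z = −62.6 − 311.2 + 890.88 = 517.1 m.

517.1 m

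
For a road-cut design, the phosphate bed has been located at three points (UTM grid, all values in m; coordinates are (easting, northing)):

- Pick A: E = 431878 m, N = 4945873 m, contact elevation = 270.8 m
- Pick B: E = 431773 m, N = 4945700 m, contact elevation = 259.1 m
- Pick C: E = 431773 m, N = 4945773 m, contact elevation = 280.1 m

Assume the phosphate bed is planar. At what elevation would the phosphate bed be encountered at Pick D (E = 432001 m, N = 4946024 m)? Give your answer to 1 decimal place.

269.6 m

Let the plane be z = a·E + b·N + c.
Pick B−Pick A: −105a − 173b = −11.7;  Pick C−Pick A: −105a − 100b = 9.3.
Solving gives a = −0.362544031, b = 0.287671233.
Then c = 270.8 − a·431878 − b·4945873 = −1265939.79.
At (432001, 4946024): z = −156619.4 + 1422828.8 − 1265939.79 = 269.6 m.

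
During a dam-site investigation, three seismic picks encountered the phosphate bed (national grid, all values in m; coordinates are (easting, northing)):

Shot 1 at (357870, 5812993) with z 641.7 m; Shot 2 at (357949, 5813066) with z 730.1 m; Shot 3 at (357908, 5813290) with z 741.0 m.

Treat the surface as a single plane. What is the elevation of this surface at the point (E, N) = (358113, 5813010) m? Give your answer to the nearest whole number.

869 m

Two edge vectors: Shot 1→Shot 2 = (79, 73, 88.4), Shot 1→Shot 3 = (38, 297, 99.3).
Normal n = (Shot 1→Shot 2) × (Shot 1→Shot 3) = (-19005.9, -4485.5, 20689).
So ∂z/∂E = −n_x/n_z = 0.91864759 and ∂z/∂N = −n_y/n_z = 0.21680603.
Intercept c from Shot 1: 641.7 − 328756.41 − 1260291.95 = −1588406.66.
At (358113, 5813010): z = 328979.6 + 1260295.6 − 1588406.66 = 868.6 m.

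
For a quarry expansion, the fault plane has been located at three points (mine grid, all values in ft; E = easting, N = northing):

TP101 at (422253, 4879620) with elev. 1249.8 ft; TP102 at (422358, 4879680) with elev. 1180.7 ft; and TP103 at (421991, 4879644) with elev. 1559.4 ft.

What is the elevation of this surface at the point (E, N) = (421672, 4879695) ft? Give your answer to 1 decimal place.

Two edge vectors: TP101→TP102 = (105, 60, -69.1), TP101→TP103 = (-262, 24, 309.6).
Normal n = (TP101→TP102) × (TP101→TP103) = (20234.4, -14403.8, 18240).
So ∂z/∂E = −n_x/n_z = −1.109342105 and ∂z/∂N = −n_y/n_z = 0.789682018.
Intercept c from TP101: 1249.8 + 468423.03 − 3853348.17 = −3383675.33.
At (421672, 4879695): z = −467778.5 + 3853407.4 − 3383675.33 = 1953.6 ft.

1953.6 ft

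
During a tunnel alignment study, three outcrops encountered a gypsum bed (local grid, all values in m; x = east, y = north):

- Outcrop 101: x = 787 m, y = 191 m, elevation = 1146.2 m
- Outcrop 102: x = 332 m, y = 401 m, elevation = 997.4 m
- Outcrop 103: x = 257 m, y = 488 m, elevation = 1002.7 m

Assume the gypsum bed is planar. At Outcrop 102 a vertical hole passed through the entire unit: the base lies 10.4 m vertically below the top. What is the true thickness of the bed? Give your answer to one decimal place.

8.0 m

Two edge vectors: Outcrop 101→Outcrop 102 = (-455, 210, -148.8), Outcrop 101→Outcrop 103 = (-530, 297, -143.5).
Normal n = (Outcrop 101→Outcrop 102) × (Outcrop 101→Outcrop 103) = (14058.6, 13571.5, -23835).
So ∂z/∂x = −n_x/n_z = 0.58983 and ∂z/∂y = −n_y/n_z = 0.56939.
|∇z| = √(a²+b²) = 0.81982, so dip δ = arctan(0.81982) = 39.35°.
True thickness = vertical thickness × cos δ = 10.4 × cos 39.35° = 8.0 m.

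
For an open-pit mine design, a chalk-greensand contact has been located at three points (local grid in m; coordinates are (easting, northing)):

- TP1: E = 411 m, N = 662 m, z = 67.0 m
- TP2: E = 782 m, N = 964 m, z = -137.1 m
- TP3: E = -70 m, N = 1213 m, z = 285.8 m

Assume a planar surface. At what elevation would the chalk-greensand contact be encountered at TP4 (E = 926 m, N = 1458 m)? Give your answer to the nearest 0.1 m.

Two edge vectors: TP1→TP2 = (371, 302, -204.1), TP1→TP3 = (-481, 551, 218.8).
Normal n = (TP1→TP2) × (TP1→TP3) = (178536.7, 16997.3, 349683).
So ∂z/∂E = −n_x/n_z = −0.510567 and ∂z/∂N = −n_y/n_z = −0.048608.
Intercept c from TP1: 67 + 209.84 + 32.18 = 309.02.
At (926, 1458): z = −472.8 − 70.9 + 309.02 = -234.6 m.

-234.6 m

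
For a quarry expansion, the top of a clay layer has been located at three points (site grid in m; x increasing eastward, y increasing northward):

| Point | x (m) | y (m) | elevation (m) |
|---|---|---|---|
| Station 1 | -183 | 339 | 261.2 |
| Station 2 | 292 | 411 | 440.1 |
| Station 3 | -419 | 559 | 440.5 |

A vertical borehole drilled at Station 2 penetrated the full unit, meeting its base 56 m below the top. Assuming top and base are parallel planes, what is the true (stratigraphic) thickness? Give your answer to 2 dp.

Let the plane be z = a·x + b·y + c.
Station 2−Station 1: 475a + 72b = 178.9;  Station 3−Station 1: −236a + 220b = 179.3.
Solving gives a = 0.21770, b = 1.04853.
|∇z| = √(a²+b²) = 1.07089, so dip δ = arctan(1.07089) = 46.96°.
True thickness = vertical thickness × cos δ = 56 × cos 46.96° = 38.22 m.

38.22 m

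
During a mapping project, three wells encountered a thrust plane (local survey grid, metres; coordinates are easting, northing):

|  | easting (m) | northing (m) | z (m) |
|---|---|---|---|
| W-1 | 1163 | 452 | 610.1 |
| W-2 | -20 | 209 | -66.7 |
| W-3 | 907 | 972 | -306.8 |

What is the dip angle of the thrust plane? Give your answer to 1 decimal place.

Two edge vectors: W-1→W-2 = (-1183, -243, -676.8), W-1→W-3 = (-256, 520, -916.9).
Normal n = (W-1→W-2) × (W-1→W-3) = (574742.7, -911431.9, -677368).
So ∂z/∂easting = −n_x/n_z = 0.84849 and ∂z/∂northing = −n_y/n_z = −1.34555.
Gradient magnitude |∇z| = √(a² + b²) = √(0.71994 + 1.81050) = 1.59074.
True dip = arctan(1.59074) = 57.8°, dipping toward NNW (azimuth ≈ 328°).

57.8°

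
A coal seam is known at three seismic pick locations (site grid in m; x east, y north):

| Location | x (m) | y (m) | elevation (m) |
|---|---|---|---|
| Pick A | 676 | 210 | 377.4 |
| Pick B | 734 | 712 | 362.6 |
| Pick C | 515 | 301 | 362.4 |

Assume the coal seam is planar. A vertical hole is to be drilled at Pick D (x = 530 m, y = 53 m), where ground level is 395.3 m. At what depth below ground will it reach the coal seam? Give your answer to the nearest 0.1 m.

22.5 m

Two edge vectors: Pick A→Pick B = (58, 502, -14.8), Pick A→Pick C = (-161, 91, -15).
Normal n = (Pick A→Pick B) × (Pick A→Pick C) = (-6183.2, 3252.8, 86100).
So ∂z/∂x = −n_x/n_z = 0.07181 and ∂z/∂y = −n_y/n_z = −0.03778.
Intercept c from Pick A: 377.4 − 48.55 + 7.93 = 336.79.
At (530, 53): z_contact = 38.06 − 2.00 + 336.79 = 372.85 m.
Depth below ground = 395.3 − 372.85 = 22.5 m.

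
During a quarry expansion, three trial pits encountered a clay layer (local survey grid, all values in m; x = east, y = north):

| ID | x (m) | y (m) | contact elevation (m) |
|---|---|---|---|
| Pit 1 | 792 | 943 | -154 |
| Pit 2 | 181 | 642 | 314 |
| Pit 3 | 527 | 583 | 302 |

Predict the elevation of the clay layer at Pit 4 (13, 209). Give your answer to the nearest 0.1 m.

828.9 m

Let the plane be z = a·x + b·y + c.
Pit 2−Pit 1: −611a − 301b = 468;  Pit 3−Pit 1: −265a − 360b = 456.
Solving gives a = −0.22272, b = −1.10272.
Then c = -154 − a·792 − b·943 = 1062.26.
At (13, 209): z = −2.9 − 230.5 + 1062.26 = 828.9 m.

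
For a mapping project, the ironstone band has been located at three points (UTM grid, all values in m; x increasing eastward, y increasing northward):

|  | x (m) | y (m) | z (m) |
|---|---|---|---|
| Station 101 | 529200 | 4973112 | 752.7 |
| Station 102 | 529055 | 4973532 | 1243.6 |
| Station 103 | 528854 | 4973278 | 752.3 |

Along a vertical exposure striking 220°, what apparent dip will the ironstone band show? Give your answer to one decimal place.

Two edge vectors: Station 101→Station 102 = (-145, 420, 490.9), Station 101→Station 103 = (-346, 166, -0.4).
Normal n = (Station 101→Station 102) × (Station 101→Station 103) = (-81657.4, -169909.4, 121250).
So ∂z/∂x = −n_x/n_z = 0.67346 and ∂z/∂y = −n_y/n_z = 1.40131.
Unit vector along 220° is (sin 220°, cos 220°) = (-0.6428, -0.7660).
Slope in that direction = a·(-0.6428) + b·(-0.7660) = −1.50636.
Apparent dip = arctan|1.50636| = 56.4° (true dip is 57.3°, so apparent ≤ true as expected).

56.4°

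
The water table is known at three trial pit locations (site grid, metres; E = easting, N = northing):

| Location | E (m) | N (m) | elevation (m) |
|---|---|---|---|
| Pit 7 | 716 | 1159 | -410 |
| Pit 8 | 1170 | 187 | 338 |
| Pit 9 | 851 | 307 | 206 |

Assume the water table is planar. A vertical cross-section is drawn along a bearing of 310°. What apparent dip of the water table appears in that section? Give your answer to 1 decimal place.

Two edge vectors: Pit 7→Pit 8 = (454, -972, 748), Pit 7→Pit 9 = (135, -852, 616).
Normal n = (Pit 7→Pit 8) × (Pit 7→Pit 9) = (38544, -178684, -255588).
So ∂z/∂E = −n_x/n_z = 0.15081 and ∂z/∂N = −n_y/n_z = −0.69911.
Unit vector along 310° is (sin 310°, cos 310°) = (-0.7660, 0.6428).
Slope in that direction = a·(-0.7660) + b·(0.6428) = −0.56490.
Apparent dip = arctan|0.56490| = 29.5° (true dip is 35.6°, so apparent ≤ true as expected).

29.5°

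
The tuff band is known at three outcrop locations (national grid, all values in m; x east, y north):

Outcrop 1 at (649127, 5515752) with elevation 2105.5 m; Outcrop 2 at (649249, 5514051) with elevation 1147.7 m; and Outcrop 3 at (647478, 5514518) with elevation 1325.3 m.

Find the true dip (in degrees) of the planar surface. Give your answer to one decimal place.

Let the plane be z = a·x + b·y + c.
Outcrop 2−Outcrop 1: 122a − 1701b = −957.8;  Outcrop 3−Outcrop 1: −1649a − 1234b = −780.2.
Solving gives a = 0.04913, b = 0.56660.
Gradient magnitude |∇z| = √(a² + b²) = √(0.00241 + 0.32104) = 0.56873.
True dip = arctan(0.56873) = 29.6°, dipping toward S (azimuth ≈ 185°).

29.6°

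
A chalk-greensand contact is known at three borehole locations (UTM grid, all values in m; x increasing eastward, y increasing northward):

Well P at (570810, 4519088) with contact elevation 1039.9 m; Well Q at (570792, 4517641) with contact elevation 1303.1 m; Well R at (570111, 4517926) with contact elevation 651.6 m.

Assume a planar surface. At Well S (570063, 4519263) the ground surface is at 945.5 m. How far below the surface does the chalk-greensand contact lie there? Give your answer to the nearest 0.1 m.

Let the plane be z = a·x + b·y + c.
Well Q−Well P: −18a − 1447b = 263.2;  Well R−Well P: −699a − 1162b = −388.3.
Solving gives a = 0.875998070, b = −0.192790577.
Then c = 1039.9 − a·570810 − b·4519088 = 372249.03.
At (570063, 4519263): z_contact = 499374.09 − 871271.32 + 372249.03 = 351.79 m.
Depth below ground = 945.5 − 351.79 = 593.7 m.

593.7 m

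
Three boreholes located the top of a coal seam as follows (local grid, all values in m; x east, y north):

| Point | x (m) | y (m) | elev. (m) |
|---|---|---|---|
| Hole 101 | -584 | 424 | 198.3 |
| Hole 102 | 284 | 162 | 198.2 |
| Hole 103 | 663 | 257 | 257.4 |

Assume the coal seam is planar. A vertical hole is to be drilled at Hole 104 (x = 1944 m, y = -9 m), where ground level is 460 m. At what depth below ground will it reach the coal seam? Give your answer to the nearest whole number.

Two edge vectors: Hole 101→Hole 102 = (868, -262, -0.1), Hole 101→Hole 103 = (1247, -167, 59.1).
Normal n = (Hole 101→Hole 102) × (Hole 101→Hole 103) = (-15500.9, -51423.5, 181758).
So ∂z/∂x = −n_x/n_z = 0.08528 and ∂z/∂y = −n_y/n_z = 0.28292.
Intercept c from Hole 101: 198.3 + 49.81 − 119.96 = 128.15.
At (1944, -9): z_contact = 165.8 − 2.5 + 128.15 = 291.4 m.
Depth below ground = 460 − 291.4 = 169 m.

169 m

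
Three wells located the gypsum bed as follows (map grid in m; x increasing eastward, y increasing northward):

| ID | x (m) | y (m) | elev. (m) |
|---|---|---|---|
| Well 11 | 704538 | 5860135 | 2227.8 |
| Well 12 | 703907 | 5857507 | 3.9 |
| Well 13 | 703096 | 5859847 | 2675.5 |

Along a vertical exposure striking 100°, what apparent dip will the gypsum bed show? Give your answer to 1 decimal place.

33.6°

Let the plane be z = a·x + b·y + c.
Well 12−Well 11: −631a − 2628b = −2223.9;  Well 13−Well 11: −1442a − 288b = 447.7.
Solving gives a = −0.50364, b = 0.96716.
Unit vector along 100° is (sin 100°, cos 100°) = (0.9848, -0.1736).
Slope in that direction = a·(0.9848) + b·(-0.1736) = −0.66393.
Apparent dip = arctan|0.66393| = 33.6° (true dip is 47.5°, so apparent ≤ true as expected).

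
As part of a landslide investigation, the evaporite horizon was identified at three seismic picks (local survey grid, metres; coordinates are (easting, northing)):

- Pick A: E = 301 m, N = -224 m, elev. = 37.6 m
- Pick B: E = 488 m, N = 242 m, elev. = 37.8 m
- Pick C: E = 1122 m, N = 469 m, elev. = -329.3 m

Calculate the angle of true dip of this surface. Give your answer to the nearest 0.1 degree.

36.1°

Let the plane be z = a·E + b·N + c.
Pick B−Pick A: 187a + 466b = 0.2;  Pick C−Pick A: 821a + 693b = −366.9.
Solving gives a = −0.67635, b = 0.27184.
Gradient magnitude |∇z| = √(a² + b²) = √(0.45745 + 0.07390) = 0.72894.
True dip = arctan(0.72894) = 36.1°, dipping toward ESE (azimuth ≈ 112°).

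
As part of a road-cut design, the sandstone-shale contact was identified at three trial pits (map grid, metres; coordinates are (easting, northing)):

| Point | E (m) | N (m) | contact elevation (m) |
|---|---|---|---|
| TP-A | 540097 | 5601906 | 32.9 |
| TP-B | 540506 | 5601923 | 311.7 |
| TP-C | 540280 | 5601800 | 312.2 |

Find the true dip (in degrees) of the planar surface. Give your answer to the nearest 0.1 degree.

57.1°

Let the plane be z = a·E + b·N + c.
TP-B−TP-A: 409a + 17b = 278.8;  TP-C−TP-A: 183a − 106b = 279.3.
Solving gives a = 0.73821, b = −1.36045.
Gradient magnitude |∇z| = √(a² + b²) = √(0.54495 + 1.85082) = 1.54783.
True dip = arctan(1.54783) = 57.1°, dipping toward NNW (azimuth ≈ 332°).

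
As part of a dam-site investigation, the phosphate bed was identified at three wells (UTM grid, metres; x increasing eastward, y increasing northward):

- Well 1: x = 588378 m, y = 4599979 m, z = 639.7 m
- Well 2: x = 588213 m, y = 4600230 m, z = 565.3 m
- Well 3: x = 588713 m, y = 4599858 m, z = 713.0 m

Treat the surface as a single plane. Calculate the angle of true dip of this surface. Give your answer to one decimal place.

Let the plane be z = a·x + b·y + c.
Well 2−Well 1: −165a + 251b = −74.4;  Well 3−Well 1: 335a − 121b = 73.3.
Solving gives a = 0.14654, b = −0.20009.
Gradient magnitude |∇z| = √(a² + b²) = √(0.02147 + 0.04003) = 0.24801.
True dip = arctan(0.24801) = 13.9°, dipping toward NW (azimuth ≈ 324°).

13.9°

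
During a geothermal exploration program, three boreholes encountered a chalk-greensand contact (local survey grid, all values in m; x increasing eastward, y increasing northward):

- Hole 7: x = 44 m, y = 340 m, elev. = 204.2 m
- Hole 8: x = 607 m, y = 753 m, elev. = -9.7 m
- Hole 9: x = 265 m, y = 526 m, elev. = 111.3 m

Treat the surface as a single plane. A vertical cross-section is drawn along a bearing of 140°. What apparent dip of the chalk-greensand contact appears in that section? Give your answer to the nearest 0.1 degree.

12.3°

Let the plane be z = a·x + b·y + c.
Hole 8−Hole 7: 563a + 413b = −213.9;  Hole 9−Hole 7: 221a + 186b = −92.9.
Solving gives a = −0.10544, b = −0.37418.
Unit vector along 140° is (sin 140°, cos 140°) = (0.6428, -0.7660).
Slope in that direction = a·(0.6428) + b·(-0.7660) = 0.21886.
Apparent dip = arctan|0.21886| = 12.3° (true dip is 21.2°, so apparent ≤ true as expected).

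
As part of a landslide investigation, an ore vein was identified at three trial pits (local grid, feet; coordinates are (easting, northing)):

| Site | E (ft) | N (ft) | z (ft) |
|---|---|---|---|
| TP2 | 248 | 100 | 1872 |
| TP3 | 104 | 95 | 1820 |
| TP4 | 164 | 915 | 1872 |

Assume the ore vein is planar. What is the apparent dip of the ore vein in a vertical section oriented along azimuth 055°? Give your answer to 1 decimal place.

17.5°

Let the plane be z = a·E + b·N + c.
TP3−TP2: −144a − 5b = −52;  TP4−TP2: −84a + 815b = 0.
Solving gives a = 0.35982, b = 0.03709.
Unit vector along 055° is (sin 55°, cos 55°) = (0.8192, 0.5736).
Slope in that direction = a·(0.8192) + b·(0.5736) = 0.31602.
Apparent dip = arctan|0.31602| = 17.5° (true dip is 19.9°, so apparent ≤ true as expected).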